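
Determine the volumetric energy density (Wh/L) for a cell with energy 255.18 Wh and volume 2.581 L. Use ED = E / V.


ED = E / V = 255.18 / 2.581 = 98.87 Wh/L

98.87 Wh/L


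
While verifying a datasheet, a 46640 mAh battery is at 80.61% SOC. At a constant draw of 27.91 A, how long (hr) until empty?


Convert: C_total = 46640 mAh = 46.64 Ah
Step 1: remaining = SOC/100 * C_total = 80.61/100 * 46.64 = 37.597 Ah
Step 2: t = remaining / I = 37.597 / 27.91 = 1.347 hr

1.347 hr


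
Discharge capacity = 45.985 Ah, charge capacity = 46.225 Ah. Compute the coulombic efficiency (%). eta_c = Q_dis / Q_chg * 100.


Coulombic efficiency = 45.985/46.225 * 100% = 99.48%

99.48%


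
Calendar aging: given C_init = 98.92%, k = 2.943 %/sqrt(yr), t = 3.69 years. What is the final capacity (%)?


Step 1: sqrt(3.69 yr) = 1.9209
Step 2: drop = 2.943 * 1.9209 = 5.6532
Step 3: C_final = 98.92 - 5.6532 = 93.27%

93.27%


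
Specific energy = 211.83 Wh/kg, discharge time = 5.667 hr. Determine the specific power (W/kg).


P_specific = E / t = 211.83 / 5.667 = 37.38 W/kg

37.38 W/kg


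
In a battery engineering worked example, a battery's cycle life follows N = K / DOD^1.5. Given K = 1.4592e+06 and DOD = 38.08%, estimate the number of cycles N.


Step 1: DOD^1.5 = 38.08^1.5 = 234.99
Step 2: N = 1.4592e+06 / 234.99 = 6210 cycles

6210 cycles


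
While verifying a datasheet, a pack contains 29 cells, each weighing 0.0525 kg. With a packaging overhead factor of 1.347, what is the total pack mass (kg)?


m_pack = n * m_cell * overhead = 29 * 0.0525 * 1.347 = 2.051 kg

2.051 kg


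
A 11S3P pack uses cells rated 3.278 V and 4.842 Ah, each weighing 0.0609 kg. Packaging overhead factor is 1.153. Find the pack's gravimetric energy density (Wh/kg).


Step 1: V_pack = 11 * 3.278 = 36.058 V
Step 2: C_pack = 3 * 4.842 = 14.526 Ah
Step 3: E_pack = V_pack * C_pack = 36.058 * 14.526 = 523.78 Wh
Step 4: m_pack = 11 * 3 * 0.0609 * 1.153 = 2.3172 kg
Step 5: ED = E_pack / m_pack = 523.78 / 2.3172 = 226.0 Wh/kg

226.0 Wh/kg


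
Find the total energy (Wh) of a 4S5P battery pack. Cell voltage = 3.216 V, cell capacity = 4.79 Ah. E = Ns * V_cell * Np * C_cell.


E = Ns * Vcell * Np * Ccell = 4 * 3.216 * 5 * 4.79 = 308.1 Wh

308.1 Wh


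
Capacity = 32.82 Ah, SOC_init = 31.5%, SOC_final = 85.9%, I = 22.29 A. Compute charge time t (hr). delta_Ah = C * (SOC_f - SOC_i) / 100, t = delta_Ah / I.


Step 1: dSOC = 85.9% - 31.5% = 54.4%
Step 2: delta_Ah = 32.82 * 54.4 / 100 = 17.854 Ah
Step 3: t = 17.854 / 22.29 = 0.8010 hr

0.8010 hr


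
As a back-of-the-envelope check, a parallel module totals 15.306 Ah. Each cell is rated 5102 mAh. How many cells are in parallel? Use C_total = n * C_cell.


Convert: C_cell = 5102 mAh = 5.102 Ah
n = C_total / C_cell = 15.306 / 5.102 = 3

3


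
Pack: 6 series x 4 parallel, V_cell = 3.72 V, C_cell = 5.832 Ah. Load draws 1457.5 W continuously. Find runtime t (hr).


Step 1: E_pack = Ns * V_cell * Np * C_cell = 6 * 3.72 * 4 * 5.832 = 520.68 Wh
Step 2: t = E_pack / P = 520.68 / 1457.5 = 0.3572 hr

0.3572 hr


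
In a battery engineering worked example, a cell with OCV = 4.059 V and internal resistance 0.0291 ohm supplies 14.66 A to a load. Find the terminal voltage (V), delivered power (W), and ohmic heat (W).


Step 1: V_terminal = OCV - I*R = 4.059 - 14.66 * 0.0291 = 3.6324 V
Step 2: P_out = V_terminal * I = 3.6324 * 14.66 = 53.25 W
Step 3: Q = I^2 * R = 14.66^2 * 0.0291 = 6.254 W

V=3.6324 V, P=53.25 W, Q=6.254 W


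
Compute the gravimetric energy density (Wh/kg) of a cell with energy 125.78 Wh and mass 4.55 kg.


Specific energy = 125.78 Wh / 4.55 kg = 27.64 Wh/kg

27.64 Wh/kg


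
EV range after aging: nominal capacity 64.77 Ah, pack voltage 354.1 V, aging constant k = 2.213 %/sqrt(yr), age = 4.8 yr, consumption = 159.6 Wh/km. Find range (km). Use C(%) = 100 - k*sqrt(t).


Step 1: capacity retention = 100 - 2.213 * sqrt(4.8) = 100 - 2.213 * 2.1909 = 95.152%
Step 2: C_now = 64.77 * 95.152/100 = 61.63 Ah
Step 3: E_pack = V * C_now = 354.1 * 61.63 = 21823 Wh
Step 4: range = E_pack / consumption = 21823 / 159.6 = 136.7 km

136.7 km


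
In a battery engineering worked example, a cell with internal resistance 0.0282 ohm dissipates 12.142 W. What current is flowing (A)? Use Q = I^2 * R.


I = sqrt(Q / R) = sqrt(12.142 / 0.0282) = sqrt(430.57) = 20.75 A

20.75 A


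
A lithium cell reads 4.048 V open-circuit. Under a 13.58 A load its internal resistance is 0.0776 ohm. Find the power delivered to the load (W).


Step 1: V_terminal = OCV - I*R = 4.048 - 13.58 * 0.0776 = 2.9942 V
Step 2: P_out = V_terminal * I = 2.9942 * 13.58 = 40.66 W

40.66 W


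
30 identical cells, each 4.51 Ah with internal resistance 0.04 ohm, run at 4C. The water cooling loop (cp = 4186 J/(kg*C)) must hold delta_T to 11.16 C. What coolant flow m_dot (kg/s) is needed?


Step 1: I = 4 * 4.51 = 18.04 A
Step 2: Q_cell = I^2 * R = 18.04^2 * 0.04 = 13.018 W
Step 3: Q_total = 30 * 13.018 = 390.54 W
Step 4: m_dot = Q_total / (cp * dT) = 390.54 / (4186 * 11.16) = 0.008360 kg/s

0.008360 kg/s


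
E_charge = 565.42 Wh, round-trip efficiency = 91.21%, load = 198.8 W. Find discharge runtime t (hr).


Step 1: E_discharge = eta/100 * E_charge = 91.21/100 * 565.42 = 515.72 Wh
Step 2: t = E_discharge / P = 515.72 / 198.8 = 2.594 hr

2.594 hr


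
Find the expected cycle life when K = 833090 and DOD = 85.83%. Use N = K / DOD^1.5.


DOD^1.5 = 795.17
N = K / DOD^1.5 = 833090 / 795.17 = 1048

1048 cycles


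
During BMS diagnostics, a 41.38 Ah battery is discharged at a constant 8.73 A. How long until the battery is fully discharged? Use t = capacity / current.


Runtime = 41.38 Ah / 8.73 A = 4.740 hr

4.740 hr


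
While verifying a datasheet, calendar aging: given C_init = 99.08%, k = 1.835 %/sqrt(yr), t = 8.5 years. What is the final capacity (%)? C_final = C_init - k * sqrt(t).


Step 1: sqrt(8.5 yr) = 2.9155
Step 2: drop = 1.835 * 2.9155 = 5.3499
Step 3: C_final = 99.08 - 5.3499 = 93.73%

93.73%


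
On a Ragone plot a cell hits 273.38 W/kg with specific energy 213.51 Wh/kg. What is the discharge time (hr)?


t = E / P = 213.51 / 273.38 = 0.7810 hr

0.7810 hr


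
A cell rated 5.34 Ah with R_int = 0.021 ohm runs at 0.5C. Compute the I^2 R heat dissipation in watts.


Step 1: I = C_rate * capacity = 0.5 * 5.34 = 2.67 A
Step 2: Q = I^2 * R = 2.67^2 * 0.021 = 7.1289 * 0.021 = 0.1497 W

0.1497 W


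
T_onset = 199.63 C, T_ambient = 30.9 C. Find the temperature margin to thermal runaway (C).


margin = T_onset - T_ambient = 199.63 - 30.9 = 168.73 C

168.73 C


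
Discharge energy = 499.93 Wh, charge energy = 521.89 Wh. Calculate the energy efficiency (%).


Round-trip efficiency = 499.93/521.89 * 100% = 95.79%

95.79%


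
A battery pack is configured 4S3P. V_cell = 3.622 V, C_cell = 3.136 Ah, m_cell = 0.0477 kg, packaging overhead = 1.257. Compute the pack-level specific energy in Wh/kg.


Step 1: V_pack = 4 * 3.622 = 14.488 V
Step 2: C_pack = 3 * 3.136 = 9.408 Ah
Step 3: E_pack = V_pack * C_pack = 14.488 * 9.408 = 136.3 Wh
Step 4: m_pack = 4 * 3 * 0.0477 * 1.257 = 0.71951 kg
Step 5: ED = E_pack / m_pack = 136.3 / 0.71951 = 189.4 Wh/kg

189.4 Wh/kg


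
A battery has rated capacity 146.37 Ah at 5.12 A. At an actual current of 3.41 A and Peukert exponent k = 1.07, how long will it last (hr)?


Step 1: t_rated = C / I_rated = 146.37 / 5.12 = 28.588 hr
Step 2: ratio = 5.12 / 3.41 = 1.5015
Step 3: ratio^k = 1.5015^1.07 = 1.5448
Step 4: t = t_rated * ratio^k = 28.588 * 1.5448 = 44.16 hr

44.16 hr


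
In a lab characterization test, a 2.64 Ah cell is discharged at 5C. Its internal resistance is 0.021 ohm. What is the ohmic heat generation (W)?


Step 1: I = C_rate * capacity = 5 * 2.64 = 13.2 A
Step 2: Q = I^2 * R = 13.2^2 * 0.021 = 174.24 * 0.021 = 3.659 W

3.659 W


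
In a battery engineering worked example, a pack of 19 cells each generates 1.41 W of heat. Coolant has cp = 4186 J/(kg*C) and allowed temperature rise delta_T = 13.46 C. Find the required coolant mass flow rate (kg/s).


Q_total = 19 * 1.41 = 26.79 W
m_dot = Q_total / (cp * dT) = 26.79 / (4186 * 13.46) = 4.755e-04 kg/s

4.755e-04 kg/s


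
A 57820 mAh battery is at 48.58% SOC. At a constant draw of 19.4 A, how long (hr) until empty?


Convert: C_total = 57820 mAh = 57.82 Ah
Step 1: remaining = SOC/100 * C_total = 48.58/100 * 57.82 = 28.089 Ah
Step 2: t = remaining / I = 28.089 / 19.4 = 1.448 hr

1.448 hr


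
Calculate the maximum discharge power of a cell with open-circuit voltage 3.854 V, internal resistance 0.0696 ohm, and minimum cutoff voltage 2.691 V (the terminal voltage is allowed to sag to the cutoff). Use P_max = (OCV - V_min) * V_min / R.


P_max = (OCV - V_min) * V_min / R = (3.854 - 2.691) * 2.691 / 0.0696 = 1.163 * 2.691 / 0.0696 = 44.97 W

44.97 W


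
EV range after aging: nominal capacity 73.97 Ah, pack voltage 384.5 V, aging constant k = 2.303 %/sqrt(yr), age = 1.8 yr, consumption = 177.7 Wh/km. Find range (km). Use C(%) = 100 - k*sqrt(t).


Step 1: capacity retention = 100 - 2.303 * sqrt(1.8) = 100 - 2.303 * 1.3416 = 96.91%
Step 2: C_now = 73.97 * 96.91/100 = 71.684 Ah
Step 3: E_pack = V * C_now = 384.5 * 71.684 = 27562 Wh
Step 4: range = E_pack / consumption = 27562 / 177.7 = 155.1 km

155.1 km


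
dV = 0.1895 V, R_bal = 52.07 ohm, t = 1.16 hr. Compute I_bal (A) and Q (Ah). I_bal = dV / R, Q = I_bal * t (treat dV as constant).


First, Ohm's law: I_bal = 0.1895 V / 52.07 ohm = 0.0036393 A
Then Q = I * t = 0.0036393 A * 1.16 hr = 0.004222 Ah

I=0.0036393 A, Q=0.004222 Ah


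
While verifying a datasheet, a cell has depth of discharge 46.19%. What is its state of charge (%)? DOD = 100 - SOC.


SOC = 100 - DOD = 100 - 46.19 = 53.81%

53.81%


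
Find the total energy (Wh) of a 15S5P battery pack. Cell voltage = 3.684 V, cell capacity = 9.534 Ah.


V_pack = 15 * 3.684 = 55.26 V
C_pack = 5 * 9.534 = 47.67 Ah
E = V_pack * C_pack = 55.26 * 47.67 = 2634 Wh

2634 Wh


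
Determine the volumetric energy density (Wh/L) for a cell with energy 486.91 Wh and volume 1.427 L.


ED = E / V = 486.91 / 1.427 = 341.2 Wh/L

341.2 Wh/L


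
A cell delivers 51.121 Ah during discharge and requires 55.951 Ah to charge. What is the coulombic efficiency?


eta_c = Q_dis / Q_chg * 100 = 51.121 / 55.951 * 100 = 91.37%

91.37%


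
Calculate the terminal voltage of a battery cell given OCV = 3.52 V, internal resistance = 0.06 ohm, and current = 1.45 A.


IR drop = 1.45 * 0.06 = 0.087 V
V = 3.52 - 0.087 = 3.433 V

3.433 V


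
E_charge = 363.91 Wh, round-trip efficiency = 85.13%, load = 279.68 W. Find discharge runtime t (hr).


Step 1: E_discharge = eta/100 * E_charge = 85.13/100 * 363.91 = 309.8 Wh
Step 2: t = E_discharge / P = 309.8 / 279.68 = 1.108 hr

1.108 hr


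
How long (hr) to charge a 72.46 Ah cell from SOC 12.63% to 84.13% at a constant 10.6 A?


delta_Ah = 72.46 * (84.13 - 12.63) / 100 = 51.809 Ah
t = delta_Ah / I = 51.809 / 10.6 = 4.888 hr

4.888 hr


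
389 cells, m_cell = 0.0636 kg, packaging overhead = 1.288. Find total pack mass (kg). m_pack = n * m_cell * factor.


m_pack = n * m_cell * overhead = 389 * 0.0636 * 1.288 = 31.87 kg

31.87 kg


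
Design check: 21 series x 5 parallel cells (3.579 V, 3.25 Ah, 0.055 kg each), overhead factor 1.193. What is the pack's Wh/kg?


Step 1: V_pack = 21 * 3.579 = 75.159 V
Step 2: C_pack = 5 * 3.25 = 16.25 Ah
Step 3: E_pack = V_pack * C_pack = 75.159 * 16.25 = 1221.3 Wh
Step 4: m_pack = 21 * 5 * 0.055 * 1.193 = 6.8896 kg
Step 5: ED = E_pack / m_pack = 1221.3 / 6.8896 = 177.3 Wh/kg

177.3 Wh/kg


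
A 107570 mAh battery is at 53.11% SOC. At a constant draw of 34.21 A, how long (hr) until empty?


Convert: C_total = 107570 mAh = 107.57 Ah
Step 1: remaining = SOC/100 * C_total = 53.11/100 * 107.57 = 57.13 Ah
Step 2: t = remaining / I = 57.13 / 34.21 = 1.670 hr

1.670 hr


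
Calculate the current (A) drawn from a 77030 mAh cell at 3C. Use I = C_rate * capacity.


Convert: capacity = 77030 mAh = 77.03 Ah
I = C_rate * capacity = 3 * 77.03 = 231.09 A

231.09 A


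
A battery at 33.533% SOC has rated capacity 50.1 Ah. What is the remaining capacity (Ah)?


remaining = SOC / 100 * total = 33.533 / 100 * 50.1 = 16.80 Ah

16.80 Ah


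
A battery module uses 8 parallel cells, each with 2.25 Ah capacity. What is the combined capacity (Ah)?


Parallel capacities add: 8 * 2.25 Ah = 18 Ah

18 Ah


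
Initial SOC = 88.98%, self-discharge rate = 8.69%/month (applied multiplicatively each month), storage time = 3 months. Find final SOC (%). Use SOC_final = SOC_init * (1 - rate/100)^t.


decay = (1 - 8.69/100)^3 = 0.7613
SOC_final = 88.98 * 0.7613 = 67.74%

67.74%


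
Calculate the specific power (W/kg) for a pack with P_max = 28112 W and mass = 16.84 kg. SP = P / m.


SP = P / m = 28112 / 16.84 = 1669 W/kg

1669 W/kg


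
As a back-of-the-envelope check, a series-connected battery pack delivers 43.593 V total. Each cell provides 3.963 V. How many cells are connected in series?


Rearranging: n = V_pack / V_cell = 43.593 / 3.963 = 11 cells

11


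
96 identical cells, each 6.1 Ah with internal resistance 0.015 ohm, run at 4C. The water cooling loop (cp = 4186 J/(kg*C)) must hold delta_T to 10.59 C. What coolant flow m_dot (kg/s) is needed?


Step 1: I = 4 * 6.1 = 24.4 A
Step 2: Q_cell = I^2 * R = 24.4^2 * 0.015 = 8.9304 W
Step 3: Q_total = 96 * 8.9304 = 857.32 W
Step 4: m_dot = Q_total / (cp * dT) = 857.32 / (4186 * 10.59) = 0.01934 kg/s

0.01934 kg/s


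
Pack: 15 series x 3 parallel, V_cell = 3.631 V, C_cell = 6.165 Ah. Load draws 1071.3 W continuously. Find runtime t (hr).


Step 1: E_pack = Ns * V_cell * Np * C_cell = 15 * 3.631 * 3 * 6.165 = 1007.3 Wh
Step 2: t = E_pack / P = 1007.3 / 1071.3 = 0.9403 hr

0.9403 hr


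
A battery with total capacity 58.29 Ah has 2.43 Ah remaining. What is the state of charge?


SOC = (remaining / total) * 100 = (2.43 / 58.29) * 100 = 4.169%

4.169%


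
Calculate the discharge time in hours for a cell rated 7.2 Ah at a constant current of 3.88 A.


t = capacity / current = 7.2 / 3.88 = 1.856 hr

1.856 hr


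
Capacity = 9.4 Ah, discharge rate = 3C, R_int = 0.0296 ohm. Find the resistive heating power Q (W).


Step 1: I = C_rate * capacity = 3 * 9.4 = 28.2 A
Step 2: Q = I^2 * R = 28.2^2 * 0.0296 = 795.24 * 0.0296 = 23.54 W

23.54 W


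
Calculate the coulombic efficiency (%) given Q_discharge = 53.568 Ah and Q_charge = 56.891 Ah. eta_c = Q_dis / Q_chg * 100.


eta_c = Q_dis / Q_chg * 100 = 53.568 / 56.891 * 100 = 94.16%

94.16%


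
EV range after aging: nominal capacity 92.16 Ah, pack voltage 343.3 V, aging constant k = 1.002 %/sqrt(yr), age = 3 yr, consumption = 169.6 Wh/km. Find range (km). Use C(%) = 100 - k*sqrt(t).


Step 1: capacity retention = 100 - 1.002 * sqrt(3) = 100 - 1.002 * 1.7321 = 98.264%
Step 2: C_now = 92.16 * 98.264/100 = 90.56 Ah
Step 3: E_pack = V * C_now = 343.3 * 90.56 = 31089 Wh
Step 4: range = E_pack / consumption = 31089 / 169.6 = 183.3 km

183.3 km


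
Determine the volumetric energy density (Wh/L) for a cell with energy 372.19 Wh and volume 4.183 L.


Volumetric ED = 372.19 Wh / 4.183 L = 88.98 Wh/L

88.98 Wh/L


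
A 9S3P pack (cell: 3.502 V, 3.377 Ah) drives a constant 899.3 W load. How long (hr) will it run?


Step 1: E_pack = Ns * V_cell * Np * C_cell = 9 * 3.502 * 3 * 3.377 = 319.31 Wh
Step 2: t = E_pack / P = 319.31 / 899.3 = 0.3551 hr

0.3551 hr


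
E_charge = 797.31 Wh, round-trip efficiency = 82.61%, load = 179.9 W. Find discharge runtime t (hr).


Step 1: E_discharge = eta/100 * E_charge = 82.61/100 * 797.31 = 658.66 Wh
Step 2: t = E_discharge / P = 658.66 / 179.9 = 3.661 hr

3.661 hr


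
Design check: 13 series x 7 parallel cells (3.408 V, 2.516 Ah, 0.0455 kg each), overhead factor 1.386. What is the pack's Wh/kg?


Step 1: V_pack = 13 * 3.408 = 44.304 V
Step 2: C_pack = 7 * 2.516 = 17.612 Ah
Step 3: E_pack = V_pack * C_pack = 44.304 * 17.612 = 780.28 Wh
Step 4: m_pack = 13 * 7 * 0.0455 * 1.386 = 5.7387 kg
Step 5: ED = E_pack / m_pack = 780.28 / 5.7387 = 136.0 Wh/kg

136.0 Wh/kg


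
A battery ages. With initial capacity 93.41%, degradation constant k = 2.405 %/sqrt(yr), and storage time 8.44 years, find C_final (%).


sqrt(t) = sqrt(8.44) = 2.9052
C_final = 93.41 - 2.405 * 2.9052 = 86.42%

86.42%


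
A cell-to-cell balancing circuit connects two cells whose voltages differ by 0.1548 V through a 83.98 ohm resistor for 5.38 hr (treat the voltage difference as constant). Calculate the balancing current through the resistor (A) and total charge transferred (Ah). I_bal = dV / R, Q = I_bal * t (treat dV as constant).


First, Ohm's law: I_bal = 0.1548 V / 83.98 ohm = 0.0018433 A
Then Q = I * t = 0.0018433 A * 5.38 hr = 0.009917 Ah

I=0.0018433 A, Q=0.009917 Ah


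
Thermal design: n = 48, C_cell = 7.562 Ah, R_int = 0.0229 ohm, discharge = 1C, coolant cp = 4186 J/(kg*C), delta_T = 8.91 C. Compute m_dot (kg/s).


Step 1: I = 1 * 7.562 = 7.562 A
Step 2: Q_cell = I^2 * R = 7.562^2 * 0.0229 = 1.3095 W
Step 3: Q_total = 48 * 1.3095 = 62.856 W
Step 4: m_dot = Q_total / (cp * dT) = 62.856 / (4186 * 8.91) = 0.001685 kg/s

0.001685 kg/s


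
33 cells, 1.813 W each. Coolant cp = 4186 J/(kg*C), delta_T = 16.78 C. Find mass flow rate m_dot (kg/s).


Step 1: Total heat Q = 33 * 1.813 W = 59.829 W
Step 2: denom = cp * dT = 4186 * 16.78 = 70241
Step 3: m_dot = 59.829 / 70241 = 8.518e-04 kg/s

8.518e-04 kg/s


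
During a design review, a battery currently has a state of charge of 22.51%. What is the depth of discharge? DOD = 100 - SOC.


Complement of SOC: DOD = 100% - 22.51% = 77.49%

77.49%


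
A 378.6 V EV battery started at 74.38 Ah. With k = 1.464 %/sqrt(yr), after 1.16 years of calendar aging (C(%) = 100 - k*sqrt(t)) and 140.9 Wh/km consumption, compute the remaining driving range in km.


Step 1: capacity retention = 100 - 1.464 * sqrt(1.16) = 100 - 1.464 * 1.077 = 98.423%
Step 2: C_now = 74.38 * 98.423/100 = 73.207 Ah
Step 3: E_pack = V * C_now = 378.6 * 73.207 = 27716 Wh
Step 4: range = E_pack / consumption = 27716 / 140.9 = 196.7 km

196.7 km


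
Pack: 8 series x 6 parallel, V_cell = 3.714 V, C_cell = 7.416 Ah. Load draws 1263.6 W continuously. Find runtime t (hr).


Step 1: E_pack = Ns * V_cell * Np * C_cell = 8 * 3.714 * 6 * 7.416 = 1322.1 Wh
Step 2: t = E_pack / P = 1322.1 / 1263.6 = 1.046 hr

1.046 hr


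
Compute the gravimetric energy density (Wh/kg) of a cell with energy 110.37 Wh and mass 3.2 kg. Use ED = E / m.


ED = E / m = 110.37 / 3.2 = 34.49 Wh/kg

34.49 Wh/kg


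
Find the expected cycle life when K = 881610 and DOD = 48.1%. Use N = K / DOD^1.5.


Step 1: DOD^1.5 = 48.1^1.5 = 333.59
Step 2: N = 881610 / 333.59 = 2643 cycles

2643 cycles


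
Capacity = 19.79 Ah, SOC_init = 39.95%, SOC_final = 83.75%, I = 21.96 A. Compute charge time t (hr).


delta_Ah = 19.79 * (83.75 - 39.95) / 100 = 8.668 Ah
t = delta_Ah / I = 8.668 / 21.96 = 0.3947 hr

0.3947 hr


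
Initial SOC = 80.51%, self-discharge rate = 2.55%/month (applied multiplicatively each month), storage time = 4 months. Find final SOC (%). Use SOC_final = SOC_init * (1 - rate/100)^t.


decay = (1 - 2.55/100)^4 = 0.90184
SOC_final = 80.51 * 0.90184 = 72.61%

72.61%


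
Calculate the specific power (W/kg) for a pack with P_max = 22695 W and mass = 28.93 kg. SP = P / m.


SP = P / m = 22695 / 28.93 = 784.5 W/kg

784.5 W/kg


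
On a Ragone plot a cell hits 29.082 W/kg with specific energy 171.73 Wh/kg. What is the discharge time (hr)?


t = E / P = 171.73 / 29.082 = 5.905 hr

5.905 hr


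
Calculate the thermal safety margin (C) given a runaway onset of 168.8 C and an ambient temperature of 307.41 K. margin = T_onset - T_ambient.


Convert: T_ambient = 307.41 K = 34.26 C
margin = 168.8 - 34.26 = 134.54 C

134.54 C


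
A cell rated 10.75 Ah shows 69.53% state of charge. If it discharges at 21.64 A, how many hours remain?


Step 1: remaining = SOC/100 * C_total = 69.53/100 * 10.75 = 7.4745 Ah
Step 2: t = remaining / I = 7.4745 / 21.64 = 0.3454 hr

0.3454 hr


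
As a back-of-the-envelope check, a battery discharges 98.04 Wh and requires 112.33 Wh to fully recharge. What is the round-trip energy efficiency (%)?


eta_e = E_dis / E_chg * 100 = 98.04 / 112.33 * 100 = 87.28%

87.28%


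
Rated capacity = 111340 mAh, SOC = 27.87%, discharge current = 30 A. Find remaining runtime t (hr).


Convert: C_total = 111340 mAh = 111.34 Ah
Step 1: remaining = SOC/100 * C_total = 27.87/100 * 111.34 = 31.03 Ah
Step 2: t = remaining / I = 31.03 / 30 = 1.034 hr

1.034 hr


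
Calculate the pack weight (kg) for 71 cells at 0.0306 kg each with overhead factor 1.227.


Cell mass sum = 71 * 0.0306 = 2.1726 kg
With overhead 1.227: m_pack = 2.1726 * 1.227 = 2.666 kg

2.666 kg


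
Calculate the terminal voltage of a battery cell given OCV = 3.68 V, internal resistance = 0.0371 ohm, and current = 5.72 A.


IR drop = 5.72 * 0.0371 = 0.21221 V
V = 3.68 - 0.21221 = 3.468 V

3.468 V


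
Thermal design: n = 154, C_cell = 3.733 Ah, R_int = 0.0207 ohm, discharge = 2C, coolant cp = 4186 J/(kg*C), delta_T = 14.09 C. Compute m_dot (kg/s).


Step 1: I = 2 * 3.733 = 7.466 A
Step 2: Q_cell = I^2 * R = 7.466^2 * 0.0207 = 1.1538 W
Step 3: Q_total = 154 * 1.1538 = 177.69 W
Step 4: m_dot = Q_total / (cp * dT) = 177.69 / (4186 * 14.09) = 0.003013 kg/s

0.003013 kg/s


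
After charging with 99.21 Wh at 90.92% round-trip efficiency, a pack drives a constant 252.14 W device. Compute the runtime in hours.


Step 1: E_discharge = eta/100 * E_charge = 90.92/100 * 99.21 = 90.202 Wh
Step 2: t = E_discharge / P = 90.202 / 252.14 = 0.3577 hr

0.3577 hr


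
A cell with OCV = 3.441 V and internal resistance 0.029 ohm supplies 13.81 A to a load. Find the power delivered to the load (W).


Step 1: V_terminal = OCV - I*R = 3.441 - 13.81 * 0.029 = 3.0405 V
Step 2: P_out = V_terminal * I = 3.0405 * 13.81 = 41.99 W

41.99 W


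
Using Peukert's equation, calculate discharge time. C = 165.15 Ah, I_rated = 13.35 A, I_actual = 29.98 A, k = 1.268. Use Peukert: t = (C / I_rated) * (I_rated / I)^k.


Step 1: t_rated = C / I_rated = 165.15 / 13.35 = 12.371 hr
Step 2: ratio = 13.35 / 29.98 = 0.4453
Step 3: ratio^k = 0.4453^1.268 = 0.3585
Step 4: t = t_rated * ratio^k = 12.371 * 0.3585 = 4.435 hr

4.435 hr


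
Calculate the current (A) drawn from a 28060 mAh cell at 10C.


Convert: capacity = 28060 mAh = 28.06 Ah
I = C_rate * capacity = 10 * 28.06 = 280.6 A

280.6 A


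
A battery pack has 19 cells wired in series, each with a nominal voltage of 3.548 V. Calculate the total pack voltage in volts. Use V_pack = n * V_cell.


V_pack = n * V_cell = 19 * 3.548 = 67.412 V

67.412 V


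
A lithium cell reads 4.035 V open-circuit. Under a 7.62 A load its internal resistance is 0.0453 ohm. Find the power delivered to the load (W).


Step 1: V_terminal = OCV - I*R = 4.035 - 7.62 * 0.0453 = 3.6898 V
Step 2: P_out = V_terminal * I = 3.6898 * 7.62 = 28.12 W

28.12 W


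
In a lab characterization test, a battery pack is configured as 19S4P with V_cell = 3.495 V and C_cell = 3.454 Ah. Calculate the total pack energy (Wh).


E = Ns * Vcell * Np * Ccell = 19 * 3.495 * 4 * 3.454 = 917.5 Wh

917.5 Wh


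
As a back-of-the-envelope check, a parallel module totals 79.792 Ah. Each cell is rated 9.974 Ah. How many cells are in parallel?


n = C_total / C_cell = 79.792 / 9.974 = 8

8


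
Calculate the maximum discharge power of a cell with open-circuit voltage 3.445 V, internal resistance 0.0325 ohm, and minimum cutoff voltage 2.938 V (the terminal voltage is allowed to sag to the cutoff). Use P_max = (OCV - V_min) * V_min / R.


dV = OCV - V_min = 0.507 V (so I_max = dV / R)
P_max = dV * V_min / R = 0.507 * 2.938 / 0.0325 = 45.83 W

45.83 W


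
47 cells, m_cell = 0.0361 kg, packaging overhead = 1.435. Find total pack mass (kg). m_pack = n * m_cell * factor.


m_pack = n * m_cell * overhead = 47 * 0.0361 * 1.435 = 2.435 kg

2.435 kg


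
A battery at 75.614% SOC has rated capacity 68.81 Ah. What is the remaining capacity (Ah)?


remaining = SOC / 100 * total = 75.614 / 100 * 68.81 = 52.03 Ah

52.03 Ah


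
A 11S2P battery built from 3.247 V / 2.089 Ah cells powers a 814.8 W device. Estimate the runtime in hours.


Step 1: E_pack = Ns * V_cell * Np * C_cell = 11 * 3.247 * 2 * 2.089 = 149.23 Wh
Step 2: t = E_pack / P = 149.23 / 814.8 = 0.1831 hr

0.1831 hr


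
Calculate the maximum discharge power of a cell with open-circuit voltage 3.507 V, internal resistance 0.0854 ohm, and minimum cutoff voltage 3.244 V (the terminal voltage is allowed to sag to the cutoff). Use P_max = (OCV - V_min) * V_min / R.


P_max = (OCV - V_min) * V_min / R = (3.507 - 3.244) * 3.244 / 0.0854 = 0.263 * 3.244 / 0.0854 = 9.990 W

9.990 W


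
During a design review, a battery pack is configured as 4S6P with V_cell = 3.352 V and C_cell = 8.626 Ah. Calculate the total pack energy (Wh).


V_pack = 4 * 3.352 = 13.408 V
C_pack = 6 * 8.626 = 51.756 Ah
E = V_pack * C_pack = 13.408 * 51.756 = 693.9 Wh

693.9 Wh


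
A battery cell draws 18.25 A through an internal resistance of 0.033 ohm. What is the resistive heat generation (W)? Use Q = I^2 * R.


Q = I^2 * R = 18.25^2 * 0.033 = 10.99 W

10.99 W


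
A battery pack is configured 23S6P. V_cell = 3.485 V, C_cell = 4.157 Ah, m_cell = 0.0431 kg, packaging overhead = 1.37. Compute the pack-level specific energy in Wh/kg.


Step 1: V_pack = 23 * 3.485 = 80.155 V
Step 2: C_pack = 6 * 4.157 = 24.942 Ah
Step 3: E_pack = V_pack * C_pack = 80.155 * 24.942 = 1999.2 Wh
Step 4: m_pack = 23 * 6 * 0.0431 * 1.37 = 8.1485 kg
Step 5: ED = E_pack / m_pack = 1999.2 / 8.1485 = 245.3 Wh/kg

245.3 Wh/kg


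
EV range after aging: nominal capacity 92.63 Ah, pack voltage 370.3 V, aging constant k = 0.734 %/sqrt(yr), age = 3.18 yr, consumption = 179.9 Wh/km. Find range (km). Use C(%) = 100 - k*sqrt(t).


Step 1: capacity retention = 100 - 0.734 * sqrt(3.18) = 100 - 0.734 * 1.7833 = 98.691%
Step 2: C_now = 92.63 * 98.691/100 = 91.417 Ah
Step 3: E_pack = V * C_now = 370.3 * 91.417 = 33852 Wh
Step 4: range = E_pack / consumption = 33852 / 179.9 = 188.2 km

188.2 km


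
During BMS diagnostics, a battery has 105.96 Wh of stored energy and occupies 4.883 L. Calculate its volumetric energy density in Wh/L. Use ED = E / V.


ED = E / V = 105.96 / 4.883 = 21.70 Wh/L

21.70 Wh/L


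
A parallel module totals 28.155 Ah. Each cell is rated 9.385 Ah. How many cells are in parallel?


n = C_total / C_cell = 28.155 / 9.385 = 3

3


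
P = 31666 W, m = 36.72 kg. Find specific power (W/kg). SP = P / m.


SP = P / m = 31666 / 36.72 = 862.4 W/kg

862.4 W/kg


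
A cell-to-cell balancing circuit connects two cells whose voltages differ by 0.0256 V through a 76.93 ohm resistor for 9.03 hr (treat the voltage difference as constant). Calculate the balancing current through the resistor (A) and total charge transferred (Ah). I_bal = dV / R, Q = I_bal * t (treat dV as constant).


I_bal = dV / R = 0.0256 / 76.93 = 3.3277e-04 A
Q = I_bal * t = 3.3277e-04 * 9.03 = 0.003005 Ah

I=3.3277e-04 A, Q=0.003005 Ah


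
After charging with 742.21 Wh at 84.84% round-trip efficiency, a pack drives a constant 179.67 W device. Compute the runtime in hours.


Step 1: E_discharge = eta/100 * E_charge = 84.84/100 * 742.21 = 629.69 Wh
Step 2: t = E_discharge / P = 629.69 / 179.67 = 3.505 hr

3.505 hr


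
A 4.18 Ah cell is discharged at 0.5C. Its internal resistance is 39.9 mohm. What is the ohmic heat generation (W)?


Convert: R = 39.9 mohm = 0.0399 ohm
Step 1: I = C_rate * capacity = 0.5 * 4.18 = 2.09 A
Step 2: Q = I^2 * R = 2.09^2 * 0.0399 = 4.3681 * 0.0399 = 0.1743 W

0.1743 W


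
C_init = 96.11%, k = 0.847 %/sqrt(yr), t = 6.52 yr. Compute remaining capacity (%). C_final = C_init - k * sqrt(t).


sqrt(t) = sqrt(6.52) = 2.5534
C_final = 96.11 - 0.847 * 2.5534 = 93.95%

93.95%


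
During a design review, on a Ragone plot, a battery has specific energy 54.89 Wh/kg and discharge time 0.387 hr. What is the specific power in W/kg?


Specific power = 54.89 Wh/kg / 0.387 hr = 141.8 W/kg

141.8 W/kg


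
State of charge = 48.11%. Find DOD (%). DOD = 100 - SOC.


Complement of SOC: DOD = 100% - 48.11% = 51.89%

51.89%


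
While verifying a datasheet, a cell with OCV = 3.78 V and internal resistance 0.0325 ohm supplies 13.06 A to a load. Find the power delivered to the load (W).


Step 1: V_terminal = OCV - I*R = 3.78 - 13.06 * 0.0325 = 3.3556 V
Step 2: P_out = V_terminal * I = 3.3556 * 13.06 = 43.82 W

43.82 W


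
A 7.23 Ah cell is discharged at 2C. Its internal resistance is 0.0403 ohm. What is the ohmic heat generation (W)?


Step 1: I = C_rate * capacity = 2 * 7.23 = 14.46 A
Step 2: Q = I^2 * R = 14.46^2 * 0.0403 = 209.09 * 0.0403 = 8.426 W

8.426 W


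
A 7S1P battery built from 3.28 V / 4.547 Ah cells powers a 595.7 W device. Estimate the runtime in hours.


Step 1: E_pack = Ns * V_cell * Np * C_cell = 7 * 3.28 * 1 * 4.547 = 104.4 Wh
Step 2: t = E_pack / P = 104.4 / 595.7 = 0.1753 hr

0.1753 hr


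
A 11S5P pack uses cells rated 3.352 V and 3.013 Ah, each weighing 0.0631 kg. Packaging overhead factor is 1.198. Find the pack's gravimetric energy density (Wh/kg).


Step 1: V_pack = 11 * 3.352 = 36.872 V
Step 2: C_pack = 5 * 3.013 = 15.065 Ah
Step 3: E_pack = V_pack * C_pack = 36.872 * 15.065 = 555.48 Wh
Step 4: m_pack = 11 * 5 * 0.0631 * 1.198 = 4.1577 kg
Step 5: ED = E_pack / m_pack = 555.48 / 4.1577 = 133.6 Wh/kg

133.6 Wh/kg


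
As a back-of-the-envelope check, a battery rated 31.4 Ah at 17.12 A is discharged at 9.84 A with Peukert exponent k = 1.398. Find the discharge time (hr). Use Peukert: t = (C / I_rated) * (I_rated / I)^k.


t_rated = C / I_rated = 31.4 / 17.12 = 1.8341 hr
(I_rated/I)^k = (1.7398)^1.398 = 2.1688
t = t_rated * (I_rated/I)^k = 1.8341 * 2.1688 = 3.978 hr

3.978 hr


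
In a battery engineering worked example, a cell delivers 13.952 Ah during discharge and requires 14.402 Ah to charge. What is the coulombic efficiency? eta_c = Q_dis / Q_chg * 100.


eta_c = Q_dis / Q_chg * 100 = 13.952 / 14.402 * 100 = 96.88%

96.88%


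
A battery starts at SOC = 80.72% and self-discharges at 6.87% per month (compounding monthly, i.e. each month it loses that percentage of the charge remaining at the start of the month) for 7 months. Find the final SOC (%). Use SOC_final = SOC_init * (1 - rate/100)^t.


decay = (1 - 6.87/100)^7 = 0.60761
SOC_final = 80.72 * 0.60761 = 49.05%

49.05%


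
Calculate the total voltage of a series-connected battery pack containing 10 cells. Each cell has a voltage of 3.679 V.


With 10 cells in series at 3.679 V each, V_pack = 36.79 V

36.79 V


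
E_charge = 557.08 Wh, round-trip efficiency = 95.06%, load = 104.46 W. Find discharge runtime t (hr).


Step 1: E_discharge = eta/100 * E_charge = 95.06/100 * 557.08 = 529.56 Wh
Step 2: t = E_discharge / P = 529.56 / 104.46 = 5.070 hr

5.070 hr


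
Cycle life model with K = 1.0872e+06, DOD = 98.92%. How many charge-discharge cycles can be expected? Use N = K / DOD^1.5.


Step 1: DOD^1.5 = 98.92^1.5 = 983.84
Step 2: N = 1.0872e+06 / 983.84 = 1105 cycles

1105 cycles


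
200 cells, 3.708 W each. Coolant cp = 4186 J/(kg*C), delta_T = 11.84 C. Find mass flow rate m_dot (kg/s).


Q_total = 200 * 3.708 = 741.6 W
m_dot = Q_total / (cp * dT) = 741.6 / (4186 * 11.84) = 0.01496 kg/s

0.01496 kg/s


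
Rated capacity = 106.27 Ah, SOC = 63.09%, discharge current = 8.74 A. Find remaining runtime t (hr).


Step 1: remaining = SOC/100 * C_total = 63.09/100 * 106.27 = 67.046 Ah
Step 2: t = remaining / I = 67.046 / 8.74 = 7.671 hr

7.671 hr


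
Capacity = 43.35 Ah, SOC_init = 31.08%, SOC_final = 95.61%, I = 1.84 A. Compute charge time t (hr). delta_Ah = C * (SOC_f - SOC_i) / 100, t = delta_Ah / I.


delta_Ah = 43.35 * (95.61 - 31.08) / 100 = 27.974 Ah
t = delta_Ah / I = 27.974 / 1.84 = 15.20 hr

15.20 hr


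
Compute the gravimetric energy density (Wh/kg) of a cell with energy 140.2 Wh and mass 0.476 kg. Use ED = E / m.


Specific energy = 140.2 Wh / 0.476 kg = 294.5 Wh/kg

294.5 Wh/kg


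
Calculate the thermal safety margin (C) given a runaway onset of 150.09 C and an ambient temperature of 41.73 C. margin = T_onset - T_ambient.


Safety margin = 150.09 C - 41.73 C = 108.36 C

108.36 C


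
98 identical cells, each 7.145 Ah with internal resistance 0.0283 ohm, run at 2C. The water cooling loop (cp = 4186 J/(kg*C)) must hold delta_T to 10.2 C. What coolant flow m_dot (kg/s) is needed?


Step 1: I = 2 * 7.145 = 14.29 A
Step 2: Q_cell = I^2 * R = 14.29^2 * 0.0283 = 5.779 W
Step 3: Q_total = 98 * 5.779 = 566.34 W
Step 4: m_dot = Q_total / (cp * dT) = 566.34 / (4186 * 10.2) = 0.01326 kg/s

0.01326 kg/s


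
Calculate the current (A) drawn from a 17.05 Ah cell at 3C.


At 3C: I = 3 * 17.05 Ah = 51.15 A

51.15 A


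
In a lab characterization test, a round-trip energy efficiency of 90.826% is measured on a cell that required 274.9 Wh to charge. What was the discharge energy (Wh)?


E_dis = eta/100 * E_chg = 90.826/100 * 274.9 = 249.7 Wh

249.7 Wh


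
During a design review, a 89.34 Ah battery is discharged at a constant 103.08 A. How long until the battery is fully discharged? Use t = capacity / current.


Runtime = 89.34 Ah / 103.08 A = 0.8667 hr

0.8667 hr


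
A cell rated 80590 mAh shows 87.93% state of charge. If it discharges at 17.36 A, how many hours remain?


Convert: C_total = 80590 mAh = 80.59 Ah
Step 1: remaining = SOC/100 * C_total = 87.93/100 * 80.59 = 70.863 Ah
Step 2: t = remaining / I = 70.863 / 17.36 = 4.082 hr

4.082 hr


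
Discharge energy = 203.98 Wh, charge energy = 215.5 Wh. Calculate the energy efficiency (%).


eta_e = E_dis / E_chg * 100 = 203.98 / 215.5 * 100 = 94.65%

94.65%


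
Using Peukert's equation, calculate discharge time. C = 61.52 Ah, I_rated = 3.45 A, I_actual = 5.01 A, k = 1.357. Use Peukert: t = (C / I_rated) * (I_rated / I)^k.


Step 1: t_rated = C / I_rated = 61.52 / 3.45 = 17.832 hr
Step 2: ratio = 3.45 / 5.01 = 0.68862
Step 3: ratio^k = 0.68862^1.357 = 0.60275
Step 4: t = t_rated * ratio^k = 17.832 * 0.60275 = 10.75 hr

10.75 hr


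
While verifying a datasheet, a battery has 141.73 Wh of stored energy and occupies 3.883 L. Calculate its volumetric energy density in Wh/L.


Volumetric ED = 141.73 Wh / 3.883 L = 36.50 Wh/L

36.50 Wh/L


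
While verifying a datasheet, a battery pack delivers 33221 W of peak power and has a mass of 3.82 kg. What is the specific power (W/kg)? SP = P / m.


Specific power = 33221 W / 3.82 kg = 8697 W/kg

8697 W/kg


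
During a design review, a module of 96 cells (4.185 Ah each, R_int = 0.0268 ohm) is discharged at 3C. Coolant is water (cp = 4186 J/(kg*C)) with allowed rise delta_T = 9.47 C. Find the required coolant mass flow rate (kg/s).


Step 1: I = 3 * 4.185 = 12.555 A
Step 2: Q_cell = I^2 * R = 12.555^2 * 0.0268 = 4.2244 W
Step 3: Q_total = 96 * 4.2244 = 405.54 W
Step 4: m_dot = Q_total / (cp * dT) = 405.54 / (4186 * 9.47) = 0.01023 kg/s

0.01023 kg/s


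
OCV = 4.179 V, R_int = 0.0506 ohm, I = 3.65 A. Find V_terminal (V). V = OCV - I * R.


IR drop = 3.65 * 0.0506 = 0.18469 V
V = 4.179 - 0.18469 = 3.994 V

3.994 V


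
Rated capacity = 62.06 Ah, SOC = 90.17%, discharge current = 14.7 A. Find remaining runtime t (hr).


Step 1: remaining = SOC/100 * C_total = 90.17/100 * 62.06 = 55.96 Ah
Step 2: t = remaining / I = 55.96 / 14.7 = 3.807 hr

3.807 hr


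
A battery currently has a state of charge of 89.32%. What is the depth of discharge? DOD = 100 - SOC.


Complement of SOC: DOD = 100% - 89.32% = 10.68%

10.68%


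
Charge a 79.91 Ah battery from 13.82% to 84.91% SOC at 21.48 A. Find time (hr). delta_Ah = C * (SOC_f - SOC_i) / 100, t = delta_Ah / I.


delta_Ah = 79.91 * (84.91 - 13.82) / 100 = 56.808 Ah
t = delta_Ah / I = 56.808 / 21.48 = 2.645 hr

2.645 hr


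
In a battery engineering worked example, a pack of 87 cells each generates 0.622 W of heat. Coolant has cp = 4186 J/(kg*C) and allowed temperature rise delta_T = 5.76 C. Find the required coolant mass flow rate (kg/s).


Step 1: Total heat Q = 87 * 0.622 W = 54.114 W
Step 2: denom = cp * dT = 4186 * 5.76 = 24111
Step 3: m_dot = 54.114 / 24111 = 0.002244 kg/s

0.002244 kg/s


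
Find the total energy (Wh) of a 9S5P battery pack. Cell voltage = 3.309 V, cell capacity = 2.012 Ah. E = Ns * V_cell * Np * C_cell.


V_pack = 9 * 3.309 = 29.781 V
C_pack = 5 * 2.012 = 10.06 Ah
E = V_pack * C_pack = 29.781 * 10.06 = 299.6 Wh

299.6 Wh


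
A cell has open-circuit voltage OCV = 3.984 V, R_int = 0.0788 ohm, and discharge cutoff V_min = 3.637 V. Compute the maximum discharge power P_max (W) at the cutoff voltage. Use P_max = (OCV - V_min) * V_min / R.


dV = OCV - V_min = 0.347 V (so I_max = dV / R)
P_max = dV * V_min / R = 0.347 * 3.637 / 0.0788 = 16.02 W

16.02 W


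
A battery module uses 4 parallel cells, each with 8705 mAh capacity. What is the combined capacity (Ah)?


Convert: C_cell = 8705 mAh = 8.705 Ah
C_total = 4 * 8.705 = 34.82 Ah

34.82 Ah


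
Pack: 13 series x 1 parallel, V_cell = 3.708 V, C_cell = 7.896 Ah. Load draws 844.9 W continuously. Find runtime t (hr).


Step 1: E_pack = Ns * V_cell * Np * C_cell = 13 * 3.708 * 1 * 7.896 = 380.62 Wh
Step 2: t = E_pack / P = 380.62 / 844.9 = 0.4505 hr

0.4505 hr


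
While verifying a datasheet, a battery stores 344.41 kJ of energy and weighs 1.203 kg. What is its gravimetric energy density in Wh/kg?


Convert: E = 344.41 kJ = 95.669 Wh
ED = E / m = 95.669 / 1.203 = 79.53 Wh/kg

79.53 Wh/kg


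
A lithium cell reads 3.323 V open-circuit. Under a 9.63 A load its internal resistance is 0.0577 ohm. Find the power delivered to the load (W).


Step 1: V_terminal = OCV - I*R = 3.323 - 9.63 * 0.0577 = 2.7673 V
Step 2: P_out = V_terminal * I = 2.7673 * 9.63 = 26.65 W

26.65 W


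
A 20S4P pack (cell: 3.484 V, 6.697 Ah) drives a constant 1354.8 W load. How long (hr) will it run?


Step 1: E_pack = Ns * V_cell * Np * C_cell = 20 * 3.484 * 4 * 6.697 = 1866.6 Wh
Step 2: t = E_pack / P = 1866.6 / 1354.8 = 1.378 hr

1.378 hr


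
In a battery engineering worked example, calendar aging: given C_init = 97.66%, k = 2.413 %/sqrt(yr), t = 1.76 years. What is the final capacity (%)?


sqrt(t) = sqrt(1.76) = 1.3266
C_final = 97.66 - 2.413 * 1.3266 = 94.46%

94.46%


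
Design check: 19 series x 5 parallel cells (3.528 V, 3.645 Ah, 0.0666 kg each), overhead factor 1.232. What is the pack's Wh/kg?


Step 1: V_pack = 19 * 3.528 = 67.032 V
Step 2: C_pack = 5 * 3.645 = 18.225 Ah
Step 3: E_pack = V_pack * C_pack = 67.032 * 18.225 = 1221.7 Wh
Step 4: m_pack = 19 * 5 * 0.0666 * 1.232 = 7.7949 kg
Step 5: ED = E_pack / m_pack = 1221.7 / 7.7949 = 156.7 Wh/kg

156.7 Wh/kg


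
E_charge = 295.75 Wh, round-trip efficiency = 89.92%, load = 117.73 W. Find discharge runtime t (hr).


Step 1: E_discharge = eta/100 * E_charge = 89.92/100 * 295.75 = 265.94 Wh
Step 2: t = E_discharge / P = 265.94 / 117.73 = 2.259 hr

2.259 hr


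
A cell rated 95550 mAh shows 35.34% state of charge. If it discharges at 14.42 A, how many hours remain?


Convert: C_total = 95550 mAh = 95.55 Ah
Step 1: remaining = SOC/100 * C_total = 35.34/100 * 95.55 = 33.767 Ah
Step 2: t = remaining / I = 33.767 / 14.42 = 2.342 hr

2.342 hr


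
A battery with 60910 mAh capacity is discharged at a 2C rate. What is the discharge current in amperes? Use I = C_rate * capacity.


Convert: capacity = 60910 mAh = 60.91 Ah
At 2C: I = 2 * 60.91 Ah = 121.82 A

121.82 A


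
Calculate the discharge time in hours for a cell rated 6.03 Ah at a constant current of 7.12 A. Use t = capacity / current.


Runtime = 6.03 Ah / 7.12 A = 0.8469 hr

0.8469 hr
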